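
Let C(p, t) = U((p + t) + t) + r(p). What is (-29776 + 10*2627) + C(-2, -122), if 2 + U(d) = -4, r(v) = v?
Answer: -3514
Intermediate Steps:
U(d) = -6 (U(d) = -2 - 4 = -6)
C(p, t) = -6 + p
(-29776 + 10*2627) + C(-2, -122) = (-29776 + 10*2627) + (-6 - 2) = (-29776 + 26270) - 8 = -3506 - 8 = -3514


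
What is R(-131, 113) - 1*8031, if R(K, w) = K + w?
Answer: -8049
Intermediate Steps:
R(-131, 113) - 1*8031 = (-131 + 113) - 1*8031 = -18 - 8031 = -8049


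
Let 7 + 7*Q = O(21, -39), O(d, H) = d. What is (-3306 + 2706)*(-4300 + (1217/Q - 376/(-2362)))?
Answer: 2615684100/1181 ≈ 2.2148e+6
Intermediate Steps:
Q = 2 (Q = -1 + (⅐)*21 = -1 + 3 = 2)
(-3306 + 2706)*(-4300 + (1217/Q - 376/(-2362))) = (-3306 + 2706)*(-4300 + (1217/2 - 376/(-2362))) = -600*(-4300 + (1217*(½) - 376*(-1/2362))) = -600*(-4300 + (1217/2 + 188/1181)) = -600*(-4300 + 1437653/2362) = -600*(-8718947/2362) = 2615684100/1181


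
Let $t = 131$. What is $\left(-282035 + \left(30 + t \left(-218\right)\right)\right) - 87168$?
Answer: $-397731$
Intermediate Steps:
$\left(-282035 + \left(30 + t \left(-218\right)\right)\right) - 87168 = \left(-282035 + \left(30 + 131 \left(-218\right)\right)\right) - 87168 = \left(-282035 + \left(30 - 28558\right)\right) - 87168 = \left(-282035 - 28528\right) - 87168 = -310563 - 87168 = -397731$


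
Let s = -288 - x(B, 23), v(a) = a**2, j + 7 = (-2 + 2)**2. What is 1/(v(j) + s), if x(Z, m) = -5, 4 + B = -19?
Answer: -1/234 ≈ -0.0042735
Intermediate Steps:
B = -23 (B = -4 - 19 = -23)
j = -7 (j = -7 + (-2 + 2)**2 = -7 + 0**2 = -7 + 0 = -7)
s = -283 (s = -288 - 1*(-5) = -288 + 5 = -283)
1/(v(j) + s) = 1/((-7)**2 - 283) = 1/(49 - 283) = 1/(-234) = -1/234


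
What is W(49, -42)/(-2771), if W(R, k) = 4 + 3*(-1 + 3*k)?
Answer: 377/2771 ≈ 0.13605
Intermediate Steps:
W(R, k) = 1 + 9*k (W(R, k) = 4 + (-3 + 9*k) = 1 + 9*k)
W(49, -42)/(-2771) = (1 + 9*(-42))/(-2771) = (1 - 378)*(-1/2771) = -377*(-1/2771) = 377/2771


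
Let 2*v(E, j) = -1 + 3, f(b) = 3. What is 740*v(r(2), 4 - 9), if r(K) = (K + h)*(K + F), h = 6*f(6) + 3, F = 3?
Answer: 740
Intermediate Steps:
h = 21 (h = 6*3 + 3 = 18 + 3 = 21)
r(K) = (3 + K)*(21 + K) (r(K) = (K + 21)*(K + 3) = (21 + K)*(3 + K) = (3 + K)*(21 + K))
v(E, j) = 1 (v(E, j) = (-1 + 3)/2 = (½)*2 = 1)
740*v(r(2), 4 - 9) = 740*1 = 740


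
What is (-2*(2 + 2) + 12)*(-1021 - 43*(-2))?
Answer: -3740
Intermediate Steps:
(-2*(2 + 2) + 12)*(-1021 - 43*(-2)) = (-2*4 + 12)*(-1021 + 86) = (-8 + 12)*(-935) = 4*(-935) = -3740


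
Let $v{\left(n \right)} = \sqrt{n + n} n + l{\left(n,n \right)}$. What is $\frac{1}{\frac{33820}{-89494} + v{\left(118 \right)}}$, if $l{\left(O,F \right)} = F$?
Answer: $- \frac{58878505323}{1637991151799720} + \frac{118135346531 \sqrt{59}}{1637991151799720} \approx 0.00051804$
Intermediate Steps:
$v{\left(n \right)} = n + \sqrt{2} n^{\frac{3}{2}}$ ($v{\left(n \right)} = \sqrt{n + n} n + n = \sqrt{2 n} n + n = \sqrt{2} \sqrt{n} n + n = \sqrt{2} n^{\frac{3}{2}} + n = n + \sqrt{2} n^{\frac{3}{2}}$)
$\frac{1}{\frac{33820}{-89494} + v{\left(118 \right)}} = \frac{1}{\frac{33820}{-89494} + \left(118 + \sqrt{2} \cdot 118^{\frac{3}{2}}\right)} = \frac{1}{33820 \left(- \frac{1}{89494}\right) + \left(118 + \sqrt{2} \cdot 118 \sqrt{118}\right)} = \frac{1}{- \frac{16910}{44747} + \left(118 + 236 \sqrt{59}\right)} = \frac{1}{\frac{5263236}{44747} + 236 \sqrt{59}}$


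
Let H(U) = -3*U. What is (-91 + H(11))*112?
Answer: -13888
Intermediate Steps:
(-91 + H(11))*112 = (-91 - 3*11)*112 = (-91 - 33)*112 = -124*112 = -13888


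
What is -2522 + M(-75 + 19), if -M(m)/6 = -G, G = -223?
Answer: -3860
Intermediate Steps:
M(m) = -1338 (M(m) = -(-6)*(-223) = -6*223 = -1338)
-2522 + M(-75 + 19) = -2522 - 1338 = -3860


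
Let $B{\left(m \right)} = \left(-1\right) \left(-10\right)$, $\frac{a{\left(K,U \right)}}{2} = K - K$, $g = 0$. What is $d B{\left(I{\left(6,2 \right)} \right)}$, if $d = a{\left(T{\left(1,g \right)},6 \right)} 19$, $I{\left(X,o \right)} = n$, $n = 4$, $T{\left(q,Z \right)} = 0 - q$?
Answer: $0$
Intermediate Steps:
$T{\left(q,Z \right)} = - q$
$I{\left(X,o \right)} = 4$
$a{\left(K,U \right)} = 0$ ($a{\left(K,U \right)} = 2 \left(K - K\right) = 2 \cdot 0 = 0$)
$B{\left(m \right)} = 10$
$d = 0$ ($d = 0 \cdot 19 = 0$)
$d B{\left(I{\left(6,2 \right)} \right)} = 0 \cdot 10 = 0$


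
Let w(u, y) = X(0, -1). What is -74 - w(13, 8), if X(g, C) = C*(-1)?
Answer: -75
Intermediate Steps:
X(g, C) = -C
w(u, y) = 1 (w(u, y) = -1*(-1) = 1)
-74 - w(13, 8) = -74 - 1*1 = -74 - 1 = -75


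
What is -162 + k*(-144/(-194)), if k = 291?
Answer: 54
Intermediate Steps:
-162 + k*(-144/(-194)) = -162 + 291*(-144/(-194)) = -162 + 291*(-144*(-1/194)) = -162 + 291*(72/97) = -162 + 216 = 54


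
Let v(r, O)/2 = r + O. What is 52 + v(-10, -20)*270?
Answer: -16148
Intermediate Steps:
v(r, O) = 2*O + 2*r (v(r, O) = 2*(r + O) = 2*(O + r) = 2*O + 2*r)
52 + v(-10, -20)*270 = 52 + (2*(-20) + 2*(-10))*270 = 52 + (-40 - 20)*270 = 52 - 60*270 = 52 - 16200 = -16148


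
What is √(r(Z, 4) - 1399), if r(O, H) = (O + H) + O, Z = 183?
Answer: 7*I*√21 ≈ 32.078*I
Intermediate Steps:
r(O, H) = H + 2*O (r(O, H) = (H + O) + O = H + 2*O)
√(r(Z, 4) - 1399) = √((4 + 2*183) - 1399) = √((4 + 366) - 1399) = √(370 - 1399) = √(-1029) = 7*I*√21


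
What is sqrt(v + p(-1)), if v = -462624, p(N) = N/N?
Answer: I*sqrt(462623) ≈ 680.16*I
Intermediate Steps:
p(N) = 1
sqrt(v + p(-1)) = sqrt(-462624 + 1) = sqrt(-462623) = I*sqrt(462623)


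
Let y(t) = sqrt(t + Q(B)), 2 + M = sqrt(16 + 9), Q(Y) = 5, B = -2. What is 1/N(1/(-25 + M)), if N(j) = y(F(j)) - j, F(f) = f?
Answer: -22/2397 + 22*sqrt(2398)/2397 ≈ 0.44027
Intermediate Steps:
M = 3 (M = -2 + sqrt(16 + 9) = -2 + sqrt(25) = -2 + 5 = 3)
y(t) = sqrt(5 + t) (y(t) = sqrt(t + 5) = sqrt(5 + t))
N(j) = sqrt(5 + j) - j
1/N(1/(-25 + M)) = 1/(sqrt(5 + 1/(-25 + 3)) - 1/(-25 + 3)) = 1/(sqrt(5 + 1/(-22)) - 1/(-22)) = 1/(sqrt(5 - 1/22) - 1*(-1/22)) = 1/(sqrt(109/22) + 1/22) = 1/(sqrt(2398)/22 + 1/22) = 1/(1/22 + sqrt(2398)/22)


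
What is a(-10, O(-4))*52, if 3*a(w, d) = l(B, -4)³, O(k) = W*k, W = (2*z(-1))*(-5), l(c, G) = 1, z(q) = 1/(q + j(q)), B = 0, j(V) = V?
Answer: 52/3 ≈ 17.333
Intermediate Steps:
z(q) = 1/(2*q) (z(q) = 1/(q + q) = 1/(2*q))
W = 5 (W = (2*((½)/(-1)))*(-5) = (2*((½)*(-1)))*(-5) = (2*(-½))*(-5) = -1*(-5) = 5)
O(k) = 5*k
a(w, d) = ⅓ (a(w, d) = (⅓)*1³ = (⅓)*1 = ⅓)
a(-10, O(-4))*52 = (⅓)*52 = 52/3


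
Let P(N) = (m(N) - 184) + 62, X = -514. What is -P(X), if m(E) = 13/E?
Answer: 62721/514 ≈ 122.03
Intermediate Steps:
P(N) = -122 + 13/N (P(N) = (13/N - 184) + 62 = (-184 + 13/N) + 62 = -122 + 13/N)
-P(X) = -(-122 + 13/(-514)) = -(-122 + 13*(-1/514)) = -(-122 - 13/514) = -1*(-62721/514) = 62721/514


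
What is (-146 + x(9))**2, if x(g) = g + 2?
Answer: 18225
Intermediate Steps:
x(g) = 2 + g
(-146 + x(9))**2 = (-146 + (2 + 9))**2 = (-146 + 11)**2 = (-135)**2 = 18225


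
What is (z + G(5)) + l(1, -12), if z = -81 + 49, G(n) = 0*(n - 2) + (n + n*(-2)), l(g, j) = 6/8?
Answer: -145/4 ≈ -36.250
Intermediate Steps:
l(g, j) = ¾ (l(g, j) = 6*(⅛) = ¾)
G(n) = -n (G(n) = 0*(-2 + n) + (n - 2*n) = 0 - n = -n)
z = -32
(z + G(5)) + l(1, -12) = (-32 - 1*5) + ¾ = (-32 - 5) + ¾ = -37 + ¾ = -145/4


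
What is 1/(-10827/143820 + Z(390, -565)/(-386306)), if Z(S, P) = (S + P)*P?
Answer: -3086584940/1022374309 ≈ -3.0190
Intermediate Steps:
Z(S, P) = P*(P + S) (Z(S, P) = (P + S)*P = P*(P + S))
1/(-10827/143820 + Z(390, -565)/(-386306)) = 1/(-10827/143820 - 565*(-565 + 390)/(-386306)) = 1/(-10827*1/143820 - 565*(-175)*(-1/386306)) = 1/(-1203/15980 + 98875*(-1/386306)) = 1/(-1203/15980 - 98875/386306) = 1/(-1022374309/3086584940) = -3086584940/1022374309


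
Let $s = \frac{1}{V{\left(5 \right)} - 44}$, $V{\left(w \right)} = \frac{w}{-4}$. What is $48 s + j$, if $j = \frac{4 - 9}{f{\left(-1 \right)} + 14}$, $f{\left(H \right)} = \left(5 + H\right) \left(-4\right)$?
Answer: $\frac{521}{362} \approx 1.4392$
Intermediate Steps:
$V{\left(w \right)} = - \frac{w}{4}$ ($V{\left(w \right)} = w \left(- \frac{1}{4}\right) = - \frac{w}{4}$)
$f{\left(H \right)} = -20 - 4 H$
$j = \frac{5}{2}$ ($j = \frac{4 - 9}{\left(-20 - -4\right) + 14} = - \frac{5}{\left(-20 + 4\right) + 14} = - \frac{5}{-16 + 14} = - \frac{5}{-2} = \left(-5\right) \left(- \frac{1}{2}\right) = \frac{5}{2} \approx 2.5$)
$s = - \frac{4}{181}$ ($s = \frac{1}{\left(- \frac{1}{4}\right) 5 - 44} = \frac{1}{- \frac{5}{4} - 44} = \frac{1}{- \frac{181}{4}} = - \frac{4}{181} \approx -0.022099$)
$48 s + j = 48 \left(- \frac{4}{181}\right) + \frac{5}{2} = - \frac{192}{181} + \frac{5}{2} = \frac{521}{362}$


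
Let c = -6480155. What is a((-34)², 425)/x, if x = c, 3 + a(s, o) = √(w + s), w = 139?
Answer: 3/6480155 - √1295/6480155 ≈ -5.0903e-6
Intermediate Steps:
a(s, o) = -3 + √(139 + s)
x = -6480155
a((-34)², 425)/x = (-3 + √(139 + (-34)²))/(-6480155) = (-3 + √(139 + 1156))*(-1/6480155) = (-3 + √1295)*(-1/6480155) = 3/6480155 - √1295/6480155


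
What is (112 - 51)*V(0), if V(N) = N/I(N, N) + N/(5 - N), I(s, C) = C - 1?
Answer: 0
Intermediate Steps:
I(s, C) = -1 + C
V(N) = N/(-1 + N) + N/(5 - N)
(112 - 51)*V(0) = (112 - 51)*(-4*0/((-1 + 0)*(-5 + 0))) = 61*(-4*0/(-1*(-5))) = 61*(-4*0*(-1)*(-1/5)) = 61*0 = 0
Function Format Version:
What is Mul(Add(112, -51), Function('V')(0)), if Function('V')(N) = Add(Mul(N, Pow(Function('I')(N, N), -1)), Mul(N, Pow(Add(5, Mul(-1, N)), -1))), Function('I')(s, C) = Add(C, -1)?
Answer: 0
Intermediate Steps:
Function('I')(s, C) = Add(-1, C)
Function('V')(N) = Add(Mul(N, Pow(Add(-1, N), -1)), Mul(N, Pow(Add(5, Mul(-1, N)), -1)))
Mul(Add(112, -51), Function('V')(0)) = Mul(Add(112, -51), Mul(-4, 0, Pow(Add(-1, 0), -1), Pow(Add(-5, 0), -1))) = Mul(61, Mul(-4, 0, Pow(-1, -1), Pow(-5, -1))) = Mul(61, Mul(-4, 0, -1, Rational(-1, 5))) = Mul(61, 0) = 0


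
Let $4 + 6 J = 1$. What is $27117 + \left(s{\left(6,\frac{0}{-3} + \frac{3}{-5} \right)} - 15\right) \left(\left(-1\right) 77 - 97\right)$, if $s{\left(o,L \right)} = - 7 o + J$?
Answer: $37122$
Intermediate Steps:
$J = - \frac{1}{2}$ ($J = - \frac{2}{3} + \frac{1}{6} \cdot 1 = - \frac{2}{3} + \frac{1}{6} = - \frac{1}{2} \approx -0.5$)
$s{\left(o,L \right)} = - \frac{1}{2} - 7 o$ ($s{\left(o,L \right)} = - 7 o - \frac{1}{2} = - \frac{1}{2} - 7 o$)
$27117 + \left(s{\left(6,\frac{0}{-3} + \frac{3}{-5} \right)} - 15\right) \left(\left(-1\right) 77 - 97\right) = 27117 + \left(\left(- \frac{1}{2} - 42\right) - 15\right) \left(\left(-1\right) 77 - 97\right) = 27117 + \left(\left(- \frac{1}{2} - 42\right) - 15\right) \left(-77 - 97\right) = 27117 + \left(- \frac{85}{2} - 15\right) \left(-174\right) = 27117 - -10005 = 27117 + 10005 = 37122$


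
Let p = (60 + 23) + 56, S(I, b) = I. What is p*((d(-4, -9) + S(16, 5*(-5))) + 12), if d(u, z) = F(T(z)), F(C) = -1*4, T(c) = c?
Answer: 3336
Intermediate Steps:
F(C) = -4
d(u, z) = -4
p = 139 (p = 83 + 56 = 139)
p*((d(-4, -9) + S(16, 5*(-5))) + 12) = 139*((-4 + 16) + 12) = 139*(12 + 12) = 139*24 = 3336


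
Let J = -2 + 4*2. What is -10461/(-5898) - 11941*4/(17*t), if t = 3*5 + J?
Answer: -92659165/701862 ≈ -132.02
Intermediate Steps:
J = 6 (J = -2 + 8 = 6)
t = 21 (t = 3*5 + 6 = 15 + 6 = 21)
-10461/(-5898) - 11941*4/(17*t) = -10461/(-5898) - 11941/((17/(-31 + 35))*21) = -10461*(-1/5898) - 11941/((17/4)*21) = 3487/1966 - 11941/(((¼)*17)*21) = 3487/1966 - 11941/((17/4)*21) = 3487/1966 - 11941/357/4 = 3487/1966 - 11941*4/357 = 3487/1966 - 47764/357 = -92659165/701862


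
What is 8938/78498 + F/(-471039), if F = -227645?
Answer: 3679970632/6162603237 ≈ 0.59715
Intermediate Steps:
8938/78498 + F/(-471039) = 8938/78498 - 227645/(-471039) = 8938*(1/78498) - 227645*(-1/471039) = 4469/39249 + 227645/471039 = 3679970632/6162603237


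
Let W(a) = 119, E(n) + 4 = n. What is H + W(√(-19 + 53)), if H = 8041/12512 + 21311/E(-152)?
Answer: -487001/28704 ≈ -16.966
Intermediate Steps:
E(n) = -4 + n
H = -3902777/28704 (H = 8041/12512 + 21311/(-4 - 152) = 8041*(1/12512) + 21311/(-156) = 473/736 + 21311*(-1/156) = 473/736 - 21311/156 = -3902777/28704 ≈ -135.97)
H + W(√(-19 + 53)) = -3902777/28704 + 119 = -487001/28704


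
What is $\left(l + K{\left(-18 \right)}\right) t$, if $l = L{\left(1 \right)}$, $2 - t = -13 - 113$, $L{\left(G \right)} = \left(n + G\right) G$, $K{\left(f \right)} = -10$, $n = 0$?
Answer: $-1152$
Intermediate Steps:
$L{\left(G \right)} = G^{2}$ ($L{\left(G \right)} = \left(0 + G\right) G = G G = G^{2}$)
$t = 128$ ($t = 2 - \left(-13 - 113\right) = 2 - -126 = 2 + 126 = 128$)
$l = 1$ ($l = 1^{2} = 1$)
$\left(l + K{\left(-18 \right)}\right) t = \left(1 - 10\right) 128 = \left(-9\right) 128 = -1152$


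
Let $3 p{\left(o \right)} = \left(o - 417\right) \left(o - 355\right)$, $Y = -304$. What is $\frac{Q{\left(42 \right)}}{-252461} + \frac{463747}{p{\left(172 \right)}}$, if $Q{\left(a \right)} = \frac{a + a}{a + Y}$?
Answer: $\frac{15337222736767}{494266883495} \approx 31.03$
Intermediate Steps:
$p{\left(o \right)} = \frac{\left(-417 + o\right) \left(-355 + o\right)}{3}$ ($p{\left(o \right)} = \frac{\left(o - 417\right) \left(o - 355\right)}{3} = \frac{\left(-417 + o\right) \left(-355 + o\right)}{3}$)
$Q{\left(a \right)} = \frac{2 a}{-304 + a}$ ($Q{\left(a \right)} = \frac{a + a}{a - 304} = \frac{2 a}{-304 + a}$)
$\frac{Q{\left(42 \right)}}{-252461} + \frac{463747}{p{\left(172 \right)}} = \frac{2 \cdot 42 \frac{1}{-304 + 42}}{-252461} + \frac{463747}{49345 - \frac{132784}{3} + \frac{172^{2}}{3}} = 2 \cdot 42 \frac{1}{-262} \left(- \frac{1}{252461}\right) + \frac{463747}{49345 - \frac{132784}{3} + \frac{1}{3} \cdot 29584} = 2 \cdot 42 \left(- \frac{1}{262}\right) \left(- \frac{1}{252461}\right) + \frac{463747}{49345 - \frac{132784}{3} + \frac{29584}{3}} = \left(- \frac{42}{131}\right) \left(- \frac{1}{252461}\right) + \frac{463747}{14945} = \frac{42}{33072391} + 463747 \cdot \frac{1}{14945} = \frac{42}{33072391} + \frac{463747}{14945} = \frac{15337222736767}{494266883495}$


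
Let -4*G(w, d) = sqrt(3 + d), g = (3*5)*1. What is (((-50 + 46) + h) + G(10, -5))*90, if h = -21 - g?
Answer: -3600 - 45*I*sqrt(2)/2 ≈ -3600.0 - 31.82*I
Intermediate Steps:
g = 15 (g = 15*1 = 15)
h = -36 (h = -21 - 1*15 = -21 - 15 = -36)
G(w, d) = -sqrt(3 + d)/4
(((-50 + 46) + h) + G(10, -5))*90 = (((-50 + 46) - 36) - sqrt(3 - 5)/4)*90 = ((-4 - 36) - I*sqrt(2)/4)*90 = (-40 - I*sqrt(2)/4)*90 = -3600 - 45*I*sqrt(2)/2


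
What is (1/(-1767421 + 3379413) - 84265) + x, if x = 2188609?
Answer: 3392185693249/1611992 ≈ 2.1043e+6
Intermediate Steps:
(1/(-1767421 + 3379413) - 84265) + x = (1/(-1767421 + 3379413) - 84265) + 2188609 = (1/1611992 - 84265) + 2188609 = -135834505879/1611992 + 2188609 = 3392185693249/1611992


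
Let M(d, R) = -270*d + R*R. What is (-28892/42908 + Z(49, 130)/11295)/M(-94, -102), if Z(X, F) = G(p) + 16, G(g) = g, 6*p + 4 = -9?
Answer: -69801767/3716264454480 ≈ -1.8783e-5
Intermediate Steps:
p = -13/6 (p = -⅔ + (⅙)*(-9) = -⅔ - 3/2 = -13/6 ≈ -2.1667)
Z(X, F) = 83/6 (Z(X, F) = -13/6 + 16 = 83/6)
M(d, R) = R² - 270*d (M(d, R) = -270*d + R² = R² - 270*d)
(-28892/42908 + Z(49, 130)/11295)/M(-94, -102) = (-28892/42908 + (83/6)/11295)/((-102)² - 270*(-94)) = (-28892*1/42908 + (83/6)*(1/11295))/(10404 + 25380) = (-7223/10727 + 83/67770)/35784 = -488612369/726968790*1/35784 = -69801767/3716264454480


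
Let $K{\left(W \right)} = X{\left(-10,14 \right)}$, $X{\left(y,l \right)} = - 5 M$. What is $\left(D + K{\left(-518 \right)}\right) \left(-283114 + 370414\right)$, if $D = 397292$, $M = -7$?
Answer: $34686647100$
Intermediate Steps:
$X{\left(y,l \right)} = 35$ ($X{\left(y,l \right)} = \left(-5\right) \left(-7\right) = 35$)
$K{\left(W \right)} = 35$
$\left(D + K{\left(-518 \right)}\right) \left(-283114 + 370414\right) = \left(397292 + 35\right) \left(-283114 + 370414\right) = 397327 \cdot 87300 = 34686647100$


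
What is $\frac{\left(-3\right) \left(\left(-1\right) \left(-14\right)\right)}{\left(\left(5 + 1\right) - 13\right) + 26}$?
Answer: $- \frac{42}{19} \approx -2.2105$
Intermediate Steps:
$\frac{\left(-3\right) \left(\left(-1\right) \left(-14\right)\right)}{\left(\left(5 + 1\right) - 13\right) + 26} = \frac{\left(-3\right) 14}{\left(6 - 13\right) + 26} = - \frac{42}{-7 + 26} = - \frac{42}{19}$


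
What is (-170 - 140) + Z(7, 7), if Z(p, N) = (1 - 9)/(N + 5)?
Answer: -932/3 ≈ -310.67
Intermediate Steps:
Z(p, N) = -8/(5 + N)
(-170 - 140) + Z(7, 7) = (-170 - 140) - 8/(5 + 7) = -310 - 8/12 = -310 - 8*1/12 = -310 - ⅔ = -932/3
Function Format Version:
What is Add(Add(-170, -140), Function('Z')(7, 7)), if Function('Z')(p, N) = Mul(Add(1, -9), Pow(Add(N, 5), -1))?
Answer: Rational(-932, 3) ≈ -310.67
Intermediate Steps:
Function('Z')(p, N) = Mul(-8, Pow(Add(5, N), -1))
Add(Add(-170, -140), Function('Z')(7, 7)) = Add(Add(-170, -140), Mul(-8, Pow(Add(5, 7), -1))) = Add(-310, Mul(-8, Pow(12, -1))) = Add(-310, Mul(-8, Rational(1, 12))) = Add(-310, Rational(-2, 3)) = Rational(-932, 3)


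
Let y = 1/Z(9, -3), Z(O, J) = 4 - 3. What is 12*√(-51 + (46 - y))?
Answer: 12*I*√6 ≈ 29.394*I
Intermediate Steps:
Z(O, J) = 1
y = 1 (y = 1/1 = 1)
12*√(-51 + (46 - y)) = 12*√(-51 + (46 - 1*1)) = 12*√(-51 + (46 - 1)) = 12*√(-51 + 45) = 12*√(-6) = 12*(I*√6) = 12*I*√6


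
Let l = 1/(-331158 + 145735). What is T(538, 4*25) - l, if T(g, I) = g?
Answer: 99757575/185423 ≈ 538.00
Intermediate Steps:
l = -1/185423 (l = 1/(-185423) = -1/185423 ≈ -5.3931e-6)
T(538, 4*25) - l = 538 - 1*(-1/185423) = 538 + 1/185423 = 99757575/185423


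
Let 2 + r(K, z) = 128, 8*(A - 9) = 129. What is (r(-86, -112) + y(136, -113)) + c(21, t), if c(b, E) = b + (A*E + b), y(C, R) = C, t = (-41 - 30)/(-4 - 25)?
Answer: 84799/232 ≈ 365.51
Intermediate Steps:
A = 201/8 (A = 9 + (⅛)*129 = 9 + 129/8 = 201/8 ≈ 25.125)
r(K, z) = 126 (r(K, z) = -2 + 128 = 126)
t = 71/29 (t = -71/(-29) = -71*(-1/29) = 71/29 ≈ 2.4483)
c(b, E) = 2*b + 201*E/8 (c(b, E) = b + (201*E/8 + b) = b + (b + 201*E/8) = 2*b + 201*E/8)
(r(-86, -112) + y(136, -113)) + c(21, t) = (126 + 136) + (2*21 + (201/8)*(71/29)) = 262 + (42 + 14271/232) = 262 + 24015/232 = 84799/232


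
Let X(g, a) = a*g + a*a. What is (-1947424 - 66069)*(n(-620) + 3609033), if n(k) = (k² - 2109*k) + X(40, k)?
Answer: -11397604651209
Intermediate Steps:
X(g, a) = a² + a*g (X(g, a) = a*g + a² = a² + a*g)
n(k) = k² - 2109*k + k*(40 + k) (n(k) = (k² - 2109*k) + k*(k + 40) = (k² - 2109*k) + k*(40 + k) = k² - 2109*k + k*(40 + k))
(-1947424 - 66069)*(n(-620) + 3609033) = (-1947424 - 66069)*(-620*(-2069 + 2*(-620)) + 3609033) = -2013493*(-620*(-2069 - 1240) + 3609033) = -2013493*(-620*(-3309) + 3609033) = -2013493*(2051580 + 3609033) = -2013493*5660613 = -11397604651209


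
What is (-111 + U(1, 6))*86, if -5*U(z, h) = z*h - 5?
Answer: -47816/5 ≈ -9563.2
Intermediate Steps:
U(z, h) = 1 - h*z/5 (U(z, h) = -(z*h - 5)/5 = -(h*z - 5)/5 = -(-5 + h*z)/5 = 1 - h*z/5)
(-111 + U(1, 6))*86 = (-111 + (1 - ⅕*6*1))*86 = (-111 + (1 - 6/5))*86 = (-111 - ⅕)*86 = -556/5*86 = -47816/5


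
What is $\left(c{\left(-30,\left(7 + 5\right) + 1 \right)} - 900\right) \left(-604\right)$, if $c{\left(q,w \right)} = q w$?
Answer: $779160$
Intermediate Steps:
$\left(c{\left(-30,\left(7 + 5\right) + 1 \right)} - 900\right) \left(-604\right) = \left(- 30 \left(\left(7 + 5\right) + 1\right) - 900\right) \left(-604\right) = \left(- 30 \left(12 + 1\right) - 900\right) \left(-604\right) = \left(\left(-30\right) 13 - 900\right) \left(-604\right) = \left(-390 - 900\right) \left(-604\right) = \left(-1290\right) \left(-604\right) = 779160$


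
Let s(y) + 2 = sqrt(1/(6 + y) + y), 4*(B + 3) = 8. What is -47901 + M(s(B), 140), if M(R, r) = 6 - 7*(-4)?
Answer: -47867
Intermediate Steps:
B = -1 (B = -3 + (1/4)*8 = -3 + 2 = -1)
s(y) = -2 + sqrt(y + 1/(6 + y)) (s(y) = -2 + sqrt(1/(6 + y) + y) = -2 + sqrt(y + 1/(6 + y)))
M(R, r) = 34 (M(R, r) = 6 + 28 = 34)
-47901 + M(s(B), 140) = -47901 + 34 = -47867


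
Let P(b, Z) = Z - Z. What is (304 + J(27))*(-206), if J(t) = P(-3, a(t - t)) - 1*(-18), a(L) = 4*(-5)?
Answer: -66332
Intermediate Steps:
a(L) = -20
P(b, Z) = 0
J(t) = 18 (J(t) = 0 - 1*(-18) = 0 + 18 = 18)
(304 + J(27))*(-206) = (304 + 18)*(-206) = 322*(-206) = -66332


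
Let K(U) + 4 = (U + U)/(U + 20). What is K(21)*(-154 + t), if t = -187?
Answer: 41602/41 ≈ 1014.7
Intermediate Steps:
K(U) = -4 + 2*U/(20 + U) (K(U) = -4 + (U + U)/(U + 20) = -4 + (2*U)/(20 + U) = -4 + 2*U/(20 + U))
K(21)*(-154 + t) = (2*(-40 - 1*21)/(20 + 21))*(-154 - 187) = (2*(-40 - 21)/41)*(-341) = (2*(1/41)*(-61))*(-341) = -122/41*(-341) = 41602/41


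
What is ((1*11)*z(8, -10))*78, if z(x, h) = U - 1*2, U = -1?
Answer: -2574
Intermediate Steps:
z(x, h) = -3 (z(x, h) = -1 - 1*2 = -1 - 2 = -3)
((1*11)*z(8, -10))*78 = ((1*11)*(-3))*78 = (11*(-3))*78 = -33*78 = -2574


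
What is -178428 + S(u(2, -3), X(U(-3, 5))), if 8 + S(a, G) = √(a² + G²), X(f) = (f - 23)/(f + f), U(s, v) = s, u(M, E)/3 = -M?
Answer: -178436 + √493/3 ≈ -1.7843e+5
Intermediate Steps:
u(M, E) = -3*M (u(M, E) = 3*(-M) = -3*M)
X(f) = (-23 + f)/(2*f) (X(f) = (-23 + f)/((2*f)) = (-23 + f)*(1/(2*f)) = (-23 + f)/(2*f))
S(a, G) = -8 + √(G² + a²) (S(a, G) = -8 + √(a² + G²) = -8 + √(G² + a²))
-178428 + S(u(2, -3), X(U(-3, 5))) = -178428 + (-8 + √(((½)*(-23 - 3)/(-3))² + (-3*2)²)) = -178428 + (-8 + √(((½)*(-⅓)*(-26))² + (-6)²)) = -178428 + (-8 + √((13/3)² + 36)) = -178428 + (-8 + √(169/9 + 36)) = -178428 + (-8 + √(493/9)) = -178428 + (-8 + √493/3) = -178436 + √493/3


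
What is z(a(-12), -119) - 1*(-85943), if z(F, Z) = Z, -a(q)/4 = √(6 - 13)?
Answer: 85824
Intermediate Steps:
a(q) = -4*I*√7 (a(q) = -4*√(6 - 13) = -4*I*√7)
z(a(-12), -119) - 1*(-85943) = -119 - 1*(-85943) = -119 + 85943 = 85824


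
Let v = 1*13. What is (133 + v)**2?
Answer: 21316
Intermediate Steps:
v = 13
(133 + v)**2 = (133 + 13)**2 = 146**2 = 21316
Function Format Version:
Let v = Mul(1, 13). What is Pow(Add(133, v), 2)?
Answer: 21316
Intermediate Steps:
v = 13
Pow(Add(133, v), 2) = Pow(Add(133, 13), 2) = Pow(146, 2) = 21316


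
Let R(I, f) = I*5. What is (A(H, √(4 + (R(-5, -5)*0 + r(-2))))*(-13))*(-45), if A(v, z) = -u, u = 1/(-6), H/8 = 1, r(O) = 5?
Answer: 195/2 ≈ 97.500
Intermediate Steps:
R(I, f) = 5*I
H = 8 (H = 8*1 = 8)
u = -⅙ ≈ -0.16667
A(v, z) = ⅙ (A(v, z) = -1*(-⅙) = ⅙)
(A(H, √(4 + (R(-5, -5)*0 + r(-2))))*(-13))*(-45) = ((⅙)*(-13))*(-45) = -13/6*(-45) = 195/2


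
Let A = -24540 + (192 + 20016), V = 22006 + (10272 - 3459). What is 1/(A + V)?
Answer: 1/24487 ≈ 4.0838e-5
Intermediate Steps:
V = 28819 (V = 22006 + 6813 = 28819)
A = -4332 (A = -24540 + 20208 = -4332)
1/(A + V) = 1/(-4332 + 28819) = 1/24487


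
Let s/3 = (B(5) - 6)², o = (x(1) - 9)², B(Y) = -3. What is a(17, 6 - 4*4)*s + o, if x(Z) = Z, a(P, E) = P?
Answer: 4195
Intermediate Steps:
o = 64 (o = (1 - 9)² = (-8)² = 64)
s = 243 (s = 3*(-3 - 6)² = 3*(-9)² = 3*81 = 243)
a(17, 6 - 4*4)*s + o = 17*243 + 64 = 4131 + 64 = 4195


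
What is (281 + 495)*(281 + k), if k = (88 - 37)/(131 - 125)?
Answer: 224652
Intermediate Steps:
k = 17/2 (k = 51/6 = 51*(⅙) = 17/2 ≈ 8.5000)
(281 + 495)*(281 + k) = (281 + 495)*(281 + 17/2) = 776*(579/2) = 224652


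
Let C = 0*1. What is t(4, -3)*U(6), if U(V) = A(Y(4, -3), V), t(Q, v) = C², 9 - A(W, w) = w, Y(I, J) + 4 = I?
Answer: 0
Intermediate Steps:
Y(I, J) = -4 + I
C = 0
A(W, w) = 9 - w
t(Q, v) = 0 (t(Q, v) = 0² = 0)
U(V) = 9 - V
t(4, -3)*U(6) = 0*(9 - 1*6) = 0*(9 - 6) = 0*3 = 0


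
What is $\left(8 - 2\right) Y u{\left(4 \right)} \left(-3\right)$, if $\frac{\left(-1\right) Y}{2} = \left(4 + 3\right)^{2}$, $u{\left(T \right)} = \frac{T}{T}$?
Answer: $1764$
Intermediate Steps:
$u{\left(T \right)} = 1$
$Y = -98$ ($Y = - 2 \left(4 + 3\right)^{2} = - 2 \cdot 7^{2} = \left(-2\right) 49 = -98$)
$\left(8 - 2\right) Y u{\left(4 \right)} \left(-3\right) = \left(8 - 2\right) \left(-98\right) 1 \left(-3\right) = 6 \left(-98\right) \left(-3\right) = \left(-588\right) \left(-3\right) = 1764$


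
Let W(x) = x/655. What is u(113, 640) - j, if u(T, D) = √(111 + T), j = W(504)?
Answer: -504/655 + 4*√14 ≈ 14.197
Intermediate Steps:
W(x) = x/655 (W(x) = x*(1/655) = x/655)
j = 504/655 (j = (1/655)*504 = 504/655 ≈ 0.76947)
u(113, 640) - j = √(111 + 113) - 1*504/655 = √224 - 504/655 = 4*√14 - 504/655 = -504/655 + 4*√14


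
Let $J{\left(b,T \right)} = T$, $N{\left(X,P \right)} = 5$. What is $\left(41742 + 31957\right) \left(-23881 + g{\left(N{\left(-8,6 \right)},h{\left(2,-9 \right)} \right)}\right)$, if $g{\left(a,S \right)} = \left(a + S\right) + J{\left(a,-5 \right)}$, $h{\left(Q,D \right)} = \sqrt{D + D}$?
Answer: $-1760005819 + 221097 i \sqrt{2} \approx -1.76 \cdot 10^{9} + 3.1268 \cdot 10^{5} i$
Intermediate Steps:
$h{\left(Q,D \right)} = \sqrt{2} \sqrt{D}$ ($h{\left(Q,D \right)} = \sqrt{2 D} = \sqrt{2} \sqrt{D}$)
$g{\left(a,S \right)} = -5 + S + a$ ($g{\left(a,S \right)} = \left(a + S\right) - 5 = \left(S + a\right) - 5 = -5 + S + a$)
$\left(41742 + 31957\right) \left(-23881 + g{\left(N{\left(-8,6 \right)},h{\left(2,-9 \right)} \right)}\right) = \left(41742 + 31957\right) \left(-23881 + \left(-5 + \sqrt{2} \sqrt{-9} + 5\right)\right) = 73699 \left(-23881 + \left(-5 + \sqrt{2} \cdot 3 i + 5\right)\right) = 73699 \left(-23881 + \left(-5 + 3 i \sqrt{2} + 5\right)\right) = 73699 \left(-23881 + 3 i \sqrt{2}\right) = -1760005819 + 221097 i \sqrt{2}$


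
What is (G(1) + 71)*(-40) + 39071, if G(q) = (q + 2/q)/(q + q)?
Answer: 36171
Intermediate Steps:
G(q) = (q + 2/q)/(2*q) (G(q) = (q + 2/q)/((2*q)) = (q + 2/q)*(1/(2*q)) = (q + 2/q)/(2*q))
(G(1) + 71)*(-40) + 39071 = ((1/2 + 1**(-2)) + 71)*(-40) + 39071 = ((1/2 + 1) + 71)*(-40) + 39071 = (3/2 + 71)*(-40) + 39071 = (145/2)*(-40) + 39071 = -2900 + 39071 = 36171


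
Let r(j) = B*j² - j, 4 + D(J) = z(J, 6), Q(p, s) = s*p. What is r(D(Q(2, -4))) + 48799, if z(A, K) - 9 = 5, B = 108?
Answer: 59589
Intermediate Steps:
z(A, K) = 14 (z(A, K) = 9 + 5 = 14)
Q(p, s) = p*s
D(J) = 10 (D(J) = -4 + 14 = 10)
r(j) = -j + 108*j² (r(j) = 108*j² - j = -j + 108*j²)
r(D(Q(2, -4))) + 48799 = 10*(-1 + 108*10) + 48799 = 10*(-1 + 1080) + 48799 = 10*1079 + 48799 = 10790 + 48799 = 59589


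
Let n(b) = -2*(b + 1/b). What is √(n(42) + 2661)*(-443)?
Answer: -886*√284109/21 ≈ -22488.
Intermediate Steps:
n(b) = -2*b - 2/b
√(n(42) + 2661)*(-443) = √((-2*42 - 2/42) + 2661)*(-443) = √((-84 - 2*1/42) + 2661)*(-443) = √((-84 - 1/21) + 2661)*(-443) = √(-1765/21 + 2661)*(-443) = √(54116/21)*(-443) = (2*√284109/21)*(-443) = -886*√284109/21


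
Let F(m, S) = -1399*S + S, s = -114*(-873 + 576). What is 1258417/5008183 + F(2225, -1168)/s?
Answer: 1370048201483/28261176669 ≈ 48.478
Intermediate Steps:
s = 33858 (s = -114*(-297) = 33858)
F(m, S) = -1398*S
1258417/5008183 + F(2225, -1168)/s = 1258417/5008183 - 1398*(-1168)/33858 = 1258417*(1/5008183) + 1632864*(1/33858) = 1258417/5008183 + 272144/5643 = 1370048201483/28261176669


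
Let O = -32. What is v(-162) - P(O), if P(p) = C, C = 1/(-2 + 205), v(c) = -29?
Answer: -5888/203 ≈ -29.005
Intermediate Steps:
C = 1/203 ≈ 0.0049261
P(p) = 1/203
v(-162) - P(O) = -29 - 1*1/203 = -29 - 1/203 = -5888/203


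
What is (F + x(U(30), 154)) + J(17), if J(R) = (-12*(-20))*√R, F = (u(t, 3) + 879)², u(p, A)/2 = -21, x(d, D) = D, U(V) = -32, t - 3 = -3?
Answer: 700723 + 240*√17 ≈ 7.0171e+5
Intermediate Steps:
t = 0 (t = 3 - 3 = 0)
u(p, A) = -42 (u(p, A) = 2*(-21) = -42)
F = 700569 (F = (-42 + 879)² = 837² = 700569)
J(R) = 240*√R
(F + x(U(30), 154)) + J(17) = (700569 + 154) + 240*√17 = 700723 + 240*√17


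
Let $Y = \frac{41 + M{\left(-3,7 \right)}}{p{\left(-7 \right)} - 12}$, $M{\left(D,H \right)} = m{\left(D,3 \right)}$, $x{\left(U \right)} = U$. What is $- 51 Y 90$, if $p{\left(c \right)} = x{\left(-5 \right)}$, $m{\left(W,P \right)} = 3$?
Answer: $11880$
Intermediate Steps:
$p{\left(c \right)} = -5$
$M{\left(D,H \right)} = 3$
$Y = - \frac{44}{17}$ ($Y = \frac{41 + 3}{-5 - 12} = \frac{44}{-17} = 44 \left(- \frac{1}{17}\right) = - \frac{44}{17} \approx -2.5882$)
$- 51 Y 90 = \left(-51\right) \left(- \frac{44}{17}\right) 90 = 132 \cdot 90 = 11880$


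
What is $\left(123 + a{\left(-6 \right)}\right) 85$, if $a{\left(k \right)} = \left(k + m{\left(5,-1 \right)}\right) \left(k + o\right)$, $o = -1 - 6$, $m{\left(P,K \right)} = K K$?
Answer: $15980$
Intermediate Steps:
$m{\left(P,K \right)} = K^{2}$
$o = -7$
$a{\left(k \right)} = \left(1 + k\right) \left(-7 + k\right)$ ($a{\left(k \right)} = \left(k + \left(-1\right)^{2}\right) \left(k - 7\right) = \left(k + 1\right) \left(-7 + k\right) = \left(1 + k\right) \left(-7 + k\right)$)
$\left(123 + a{\left(-6 \right)}\right) 85 = \left(123 - \left(-29 - 36\right)\right) 85 = \left(123 + \left(-7 + 36 + 36\right)\right) 85 = \left(123 + 65\right) 85 = 188 \cdot 85 = 15980$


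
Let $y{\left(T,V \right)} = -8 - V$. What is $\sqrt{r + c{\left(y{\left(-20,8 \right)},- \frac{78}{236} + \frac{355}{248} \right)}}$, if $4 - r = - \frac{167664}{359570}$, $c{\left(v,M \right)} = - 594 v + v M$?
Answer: $\frac{\sqrt{1026217660445717439770}}{328826765} \approx 97.421$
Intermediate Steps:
$c{\left(v,M \right)} = - 594 v + M v$
$r = \frac{802972}{179785}$ ($r = 4 - - \frac{167664}{359570} = 4 - \left(-167664\right) \frac{1}{359570} = 4 - - \frac{83832}{179785} = 4 + \frac{83832}{179785} = \frac{802972}{179785} \approx 4.4663$)
$\sqrt{r + c{\left(y{\left(-20,8 \right)},- \frac{78}{236} + \frac{355}{248} \right)}} = \sqrt{\frac{802972}{179785} + \left(-8 - 8\right) \left(-594 + \left(- \frac{78}{236} + \frac{355}{248}\right)\right)} = \sqrt{\frac{802972}{179785} + \left(-8 - 8\right) \left(-594 + \left(\left(-78\right) \frac{1}{236} + 355 \cdot \frac{1}{248}\right)\right)} = \sqrt{\frac{802972}{179785} - 16 \left(-594 + \left(- \frac{39}{118} + \frac{355}{248}\right)\right)} = \sqrt{\frac{802972}{179785} - 16 \left(-594 + \frac{16109}{14632}\right)} = \sqrt{\frac{802972}{179785} - - \frac{17350598}{1829}} = \sqrt{\frac{802972}{179785} + \frac{17350598}{1829}} = \sqrt{\frac{3120845897218}{328826765}} = \frac{\sqrt{1026217660445717439770}}{328826765}$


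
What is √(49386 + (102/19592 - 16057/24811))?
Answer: √729330382326549117095/121524278 ≈ 222.23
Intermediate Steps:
√(49386 + (102/19592 - 16057/24811)) = √(49386 + (102*(1/19592) - 16057*1/24811)) = √(49386 + (51/9796 - 16057/24811)) = √(49386 - 156029011/243048556) = √(12003039957605/243048556) = √729330382326549117095/121524278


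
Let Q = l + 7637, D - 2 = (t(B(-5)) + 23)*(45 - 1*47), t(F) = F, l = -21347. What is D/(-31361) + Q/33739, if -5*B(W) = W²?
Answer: -428812184/1058088779 ≈ -0.40527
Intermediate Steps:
B(W) = -W²/5
D = -34 (D = 2 + (-⅕*(-5)² + 23)*(45 - 1*47) = 2 + (-⅕*25 + 23)*(45 - 47) = 2 + (-5 + 23)*(-2) = 2 + 18*(-2) = 2 - 36 = -34)
Q = -13710 (Q = -21347 + 7637 = -13710)
D/(-31361) + Q/33739 = -34/(-31361) - 13710/33739 = -34*(-1/31361) - 13710*1/33739 = 34/31361 - 13710/33739 = -428812184/1058088779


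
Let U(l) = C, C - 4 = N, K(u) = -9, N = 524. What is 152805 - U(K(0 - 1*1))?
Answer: 152277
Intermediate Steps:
C = 528 (C = 4 + 524 = 528)
U(l) = 528
152805 - U(K(0 - 1*1)) = 152805 - 1*528 = 152805 - 528 = 152277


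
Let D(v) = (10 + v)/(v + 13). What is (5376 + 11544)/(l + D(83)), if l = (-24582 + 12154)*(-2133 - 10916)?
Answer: 12032/115323003 ≈ 0.00010433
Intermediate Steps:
D(v) = (10 + v)/(13 + v)
l = 162172972 (l = -12428*(-13049) = 162172972)
(5376 + 11544)/(l + D(83)) = (5376 + 11544)/(162172972 + (10 + 83)/(13 + 83)) = 16920/(162172972 + 93/96) = 16920/(162172972 + (1/96)*93) = 16920/(162172972 + 31/32) = 16920/(5189535135/32) = 16920*(32/5189535135) = 12032/115323003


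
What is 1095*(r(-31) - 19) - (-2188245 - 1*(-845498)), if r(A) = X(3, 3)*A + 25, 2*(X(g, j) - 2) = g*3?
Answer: 2257349/2 ≈ 1.1287e+6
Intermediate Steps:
X(g, j) = 2 + 3*g/2 (X(g, j) = 2 + (g*3)/2 = 2 + (3*g)/2 = 2 + 3*g/2)
r(A) = 25 + 13*A/2 (r(A) = (2 + (3/2)*3)*A + 25 = (2 + 9/2)*A + 25 = 13*A/2 + 25 = 25 + 13*A/2)
1095*(r(-31) - 19) - (-2188245 - 1*(-845498)) = 1095*((25 + (13/2)*(-31)) - 19) - (-2188245 - 1*(-845498)) = 1095*((25 - 403/2) - 19) - (-2188245 + 845498) = 1095*(-353/2 - 19) - 1*(-1342747) = 1095*(-391/2) + 1342747 = -428145/2 + 1342747 = 2257349/2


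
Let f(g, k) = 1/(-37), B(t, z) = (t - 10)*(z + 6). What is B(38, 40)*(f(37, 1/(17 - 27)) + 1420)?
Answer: 67670232/37 ≈ 1.8289e+6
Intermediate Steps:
B(t, z) = (-10 + t)*(6 + z)
f(g, k) = -1/37
B(38, 40)*(f(37, 1/(17 - 27)) + 1420) = (-60 - 10*40 + 6*38 + 38*40)*(-1/37 + 1420) = (-60 - 400 + 228 + 1520)*(52539/37) = 1288*(52539/37) = 67670232/37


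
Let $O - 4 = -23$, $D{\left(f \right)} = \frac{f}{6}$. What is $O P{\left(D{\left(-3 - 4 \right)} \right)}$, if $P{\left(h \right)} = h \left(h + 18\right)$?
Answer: $\frac{13433}{36} \approx 373.14$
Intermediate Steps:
$D{\left(f \right)} = \frac{f}{6}$ ($D{\left(f \right)} = f \frac{1}{6} = \frac{f}{6}$)
$O = -19$ ($O = 4 - 23 = -19$)
$P{\left(h \right)} = h \left(18 + h\right)$
$O P{\left(D{\left(-3 - 4 \right)} \right)} = - 19 \frac{-3 - 4}{6} \left(18 + \frac{-3 - 4}{6}\right) = - 19 \cdot \frac{1}{6} \left(-7\right) \left(18 + \frac{1}{6} \left(-7\right)\right) = - 19 \left(- \frac{7 \left(18 - \frac{7}{6}\right)}{6}\right) = - 19 \left(\left(- \frac{7}{6}\right) \frac{101}{6}\right) = \left(-19\right) \left(- \frac{707}{36}\right) = \frac{13433}{36}$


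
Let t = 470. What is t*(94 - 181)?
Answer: -40890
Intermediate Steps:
t*(94 - 181) = 470*(94 - 181) = 470*(-87) = -40890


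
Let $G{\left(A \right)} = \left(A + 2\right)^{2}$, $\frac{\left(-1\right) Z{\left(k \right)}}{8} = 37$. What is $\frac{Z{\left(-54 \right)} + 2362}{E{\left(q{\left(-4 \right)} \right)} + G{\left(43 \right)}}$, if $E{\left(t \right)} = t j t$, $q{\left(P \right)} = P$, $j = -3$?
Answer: $\frac{2066}{1977} \approx 1.045$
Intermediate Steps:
$Z{\left(k \right)} = -296$ ($Z{\left(k \right)} = \left(-8\right) 37 = -296$)
$G{\left(A \right)} = \left(2 + A\right)^{2}$
$E{\left(t \right)} = - 3 t^{2}$ ($E{\left(t \right)} = t \left(-3\right) t = - 3 t t = - 3 t^{2}$)
$\frac{Z{\left(-54 \right)} + 2362}{E{\left(q{\left(-4 \right)} \right)} + G{\left(43 \right)}} = \frac{-296 + 2362}{- 3 \left(-4\right)^{2} + \left(2 + 43\right)^{2}} = \frac{2066}{\left(-3\right) 16 + 45^{2}} = \frac{2066}{-48 + 2025} = \frac{2066}{1977}$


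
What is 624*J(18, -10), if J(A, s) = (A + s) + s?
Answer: -1248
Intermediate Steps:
J(A, s) = A + 2*s
624*J(18, -10) = 624*(18 + 2*(-10)) = 624*(18 - 20) = 624*(-2) = -1248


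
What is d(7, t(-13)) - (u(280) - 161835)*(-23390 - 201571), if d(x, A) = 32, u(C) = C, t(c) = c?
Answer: -36343574323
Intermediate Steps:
d(7, t(-13)) - (u(280) - 161835)*(-23390 - 201571) = 32 - (280 - 161835)*(-23390 - 201571) = 32 - (-161555)*(-224961) = 32 - 1*36343574355 = 32 - 36343574355 = -36343574323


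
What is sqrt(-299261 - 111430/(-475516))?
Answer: I*sqrt(16916871890122234)/237758 ≈ 547.05*I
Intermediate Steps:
sqrt(-299261 - 111430/(-475516)) = sqrt(-299261 - 111430*(-1/475516)) = sqrt(-299261 + 55715/237758) = sqrt(-71151641123/237758) = I*sqrt(16916871890122234)/237758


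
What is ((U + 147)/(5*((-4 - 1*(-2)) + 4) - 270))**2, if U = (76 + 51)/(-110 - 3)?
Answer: 100489/319225 ≈ 0.31479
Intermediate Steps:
U = -127/113 (U = 127/(-113) = 127*(-1/113) = -127/113 ≈ -1.1239)
((U + 147)/(5*((-4 - 1*(-2)) + 4) - 270))**2 = ((-127/113 + 147)/(5*((-4 - 1*(-2)) + 4) - 270))**2 = (16484/(113*(5*((-4 + 2) + 4) - 270)))**2 = (16484/(113*(5*(-2 + 4) - 270)))**2 = (16484/(113*(5*2 - 270)))**2 = (16484/(113*(10 - 270)))**2 = ((16484/113)/(-260))**2 = ((16484/113)*(-1/260))**2 = (-317/565)**2 = 100489/319225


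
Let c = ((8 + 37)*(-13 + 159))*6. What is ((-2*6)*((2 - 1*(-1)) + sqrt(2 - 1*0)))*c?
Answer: -1419120 - 473040*sqrt(2) ≈ -2.0881e+6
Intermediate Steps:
c = 39420 (c = (45*146)*6 = 6570*6 = 39420)
((-2*6)*((2 - 1*(-1)) + sqrt(2 - 1*0)))*c = ((-2*6)*((2 - 1*(-1)) + sqrt(2 - 1*0)))*39420 = -12*((2 + 1) + sqrt(2 + 0))*39420 = -12*(3 + sqrt(2))*39420 = (-36 - 12*sqrt(2))*39420 = -1419120 - 473040*sqrt(2)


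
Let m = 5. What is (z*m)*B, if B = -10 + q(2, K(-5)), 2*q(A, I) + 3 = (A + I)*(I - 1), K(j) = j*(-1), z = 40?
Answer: 500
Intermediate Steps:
K(j) = -j
q(A, I) = -3/2 + (-1 + I)*(A + I)/2 (q(A, I) = -3/2 + ((A + I)*(I - 1))/2 = -3/2 + ((A + I)*(-1 + I))/2 = -3/2 + ((-1 + I)*(A + I))/2 = -3/2 + (-1 + I)*(A + I)/2)
B = 5/2 (B = -10 + (-3/2 + (-1*(-5))²/2 - ½*2 - (-1)*(-5)/2 + (½)*2*(-1*(-5))) = -10 + (-3/2 + (½)*5² - 1 - ½*5 + (½)*2*5) = -10 + (-3/2 + (½)*25 - 1 - 5/2 + 5) = -10 + (-3/2 + 25/2 - 1 - 5/2 + 5) = -10 + 25/2 = 5/2 ≈ 2.5000)
(z*m)*B = (40*5)*(5/2) = 200*(5/2) = 500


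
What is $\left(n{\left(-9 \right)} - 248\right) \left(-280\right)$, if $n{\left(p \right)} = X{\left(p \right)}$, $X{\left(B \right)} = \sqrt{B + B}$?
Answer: $69440 - 840 i \sqrt{2} \approx 69440.0 - 1187.9 i$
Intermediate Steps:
$X{\left(B \right)} = \sqrt{2} \sqrt{B}$ ($X{\left(B \right)} = \sqrt{2 B} = \sqrt{2} \sqrt{B}$)
$n{\left(p \right)} = \sqrt{2} \sqrt{p}$
$\left(n{\left(-9 \right)} - 248\right) \left(-280\right) = \left(\sqrt{2} \sqrt{-9} - 248\right) \left(-280\right) = \left(\sqrt{2} \cdot 3 i - 248\right) \left(-280\right) = \left(3 i \sqrt{2} - 248\right) \left(-280\right) = \left(-248 + 3 i \sqrt{2}\right) \left(-280\right) = 69440 - 840 i \sqrt{2}$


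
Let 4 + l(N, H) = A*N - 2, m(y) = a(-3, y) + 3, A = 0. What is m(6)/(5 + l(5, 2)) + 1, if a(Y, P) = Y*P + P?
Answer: 10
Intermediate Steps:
a(Y, P) = P + P*Y (a(Y, P) = P*Y + P = P + P*Y)
m(y) = 3 - 2*y (m(y) = y*(1 - 3) + 3 = y*(-2) + 3 = -2*y + 3 = 3 - 2*y)
l(N, H) = -6 (l(N, H) = -4 + (0*N - 2) = -4 + (0 - 2) = -4 - 2 = -6)
m(6)/(5 + l(5, 2)) + 1 = (3 - 2*6)/(5 - 6) + 1 = (3 - 12)/(-1) + 1 = -1*(-9) + 1 = 9 + 1 = 10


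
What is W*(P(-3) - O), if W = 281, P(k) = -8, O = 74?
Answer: -23042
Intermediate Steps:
W*(P(-3) - O) = 281*(-8 - 1*74) = 281*(-8 - 74) = 281*(-82) = -23042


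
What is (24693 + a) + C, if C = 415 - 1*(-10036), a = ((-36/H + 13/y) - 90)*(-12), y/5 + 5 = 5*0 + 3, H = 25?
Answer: 906422/25 ≈ 36257.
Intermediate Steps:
y = -10 (y = -25 + 5*(5*0 + 3) = -25 + 5*(0 + 3) = -25 + 5*3 = -25 + 15 = -10)
a = 27822/25 (a = ((-36/25 + 13/(-10)) - 90)*(-12) = ((-36*1/25 + 13*(-⅒)) - 90)*(-12) = ((-36/25 - 13/10) - 90)*(-12) = (-137/50 - 90)*(-12) = -4637/50*(-12) = 27822/25 ≈ 1112.9)
C = 10451 (C = 415 + 10036 = 10451)
(24693 + a) + C = (24693 + 27822/25) + 10451 = 645147/25 + 10451 = 906422/25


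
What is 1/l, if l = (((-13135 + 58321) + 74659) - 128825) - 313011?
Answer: -1/321991 ≈ -3.1057e-6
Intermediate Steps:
l = -321991 (l = ((45186 + 74659) - 128825) - 313011 = (119845 - 128825) - 313011 = -8980 - 313011 = -321991)
1/l = 1/(-321991) = -1/321991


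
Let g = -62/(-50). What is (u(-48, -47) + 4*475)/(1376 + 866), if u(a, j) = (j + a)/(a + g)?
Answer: 117025/137942 ≈ 0.84836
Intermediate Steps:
g = 31/25 (g = -62*(-1/50) = 31/25 ≈ 1.2400)
u(a, j) = (a + j)/(31/25 + a) (u(a, j) = (j + a)/(a + 31/25) = (a + j)/(31/25 + a))
(u(-48, -47) + 4*475)/(1376 + 866) = (25*(-48 - 47)/(31 + 25*(-48)) + 4*475)/(1376 + 866) = (25*(-95)/(31 - 1200) + 1900)/2242 = (25*(-95)/(-1169) + 1900)*(1/2242) = (25*(-1/1169)*(-95) + 1900)*(1/2242) = (2375/1169 + 1900)*(1/2242) = (2223475/1169)*(1/2242) = 117025/137942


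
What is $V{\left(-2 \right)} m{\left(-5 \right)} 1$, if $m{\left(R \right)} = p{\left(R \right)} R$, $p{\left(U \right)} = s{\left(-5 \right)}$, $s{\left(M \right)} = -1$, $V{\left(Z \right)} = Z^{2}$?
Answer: $20$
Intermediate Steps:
$p{\left(U \right)} = -1$
$m{\left(R \right)} = - R$
$V{\left(-2 \right)} m{\left(-5 \right)} 1 = \left(-2\right)^{2} \left(\left(-1\right) \left(-5\right)\right) 1 = 4 \cdot 5 \cdot 1 = 20 \cdot 1 = 20$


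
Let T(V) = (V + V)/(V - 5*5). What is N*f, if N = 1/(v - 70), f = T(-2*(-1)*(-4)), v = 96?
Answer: 8/429 ≈ 0.018648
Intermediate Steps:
T(V) = 2*V/(-25 + V) (T(V) = (2*V)/(V - 25) = (2*V)/(-25 + V) = 2*V/(-25 + V))
f = 16/33 (f = 2*(-2*(-1)*(-4))/(-25 - 2*(-1)*(-4)) = 2*(2*(-4))/(-25 + 2*(-4)) = 2*(-8)/(-25 - 8) = 2*(-8)/(-33) = 2*(-8)*(-1/33) = 16/33 ≈ 0.48485)
N = 1/26 (N = 1/(96 - 70) = 1/26 ≈ 0.038462)
N*f = (1/26)*(16/33) = 8/429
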